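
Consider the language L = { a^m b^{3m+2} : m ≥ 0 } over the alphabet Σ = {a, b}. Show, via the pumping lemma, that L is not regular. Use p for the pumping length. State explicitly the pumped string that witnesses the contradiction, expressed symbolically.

Assume L is regular; let p be its pumping constant.
Choose w = a^p b^{3p+2}, which is in L with |w| = 4p+2 ≥ p.
The pumping lemma gives a decomposition w = xyz where |xy| ≤ p and |y| ≥ 1.
The first p characters of w are a's, so xy (and hence y) consists only of a's. Write y = a^k, 1 ≤ k ≤ p.
Pump with i = 2: xy^2z = a^{p+k} b^{3p+2}. For this to lie in L we would need 3p+2 = 3(p+k)+2, which forces k = 0. But k ≥ 1, so xy^2z ∉ L.
Contradiction. Therefore L is not regular.

a^{p+k} b^{3p+2}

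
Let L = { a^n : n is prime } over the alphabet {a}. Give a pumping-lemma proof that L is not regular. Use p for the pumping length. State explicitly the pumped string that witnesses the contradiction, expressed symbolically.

a^{q(1+k)}

Assume L is regular. Let p be the pumping length given by the pumping lemma.
Let q be a prime with q ≥ p+2 (infinitely many primes exist), and take w = a^q ∈ L with |w| = q ≥ p.
Write w = xyz as guaranteed by the lemma, with |xy| ≤ p and y is nonempty.
Then y = a^k for some k with 1 ≤ k ≤ p.
Since 1 ≤ k ≤ p, |xz| = q-k. Pump with i = q+1: |xy^{q+1}z| = (q-k)+(q+1)k = q+qk = q(1+k), which is composite (both factors ≥ 2). So xy^{q+1}z = a^{q(1+k)} ∉ L.
This contradicts the pumping lemma, so L is not regular.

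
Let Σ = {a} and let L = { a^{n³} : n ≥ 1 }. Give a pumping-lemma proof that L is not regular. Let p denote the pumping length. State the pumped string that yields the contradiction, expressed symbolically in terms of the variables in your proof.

Assume L is regular. Let p be the pumping length given by the pumping lemma.
Take w = a^{p³} ∈ L with |w| = p³ ≥ p.
The pumping lemma gives a decomposition w = xyz where |xy| ≤ p and |y| ≥ 1.
Then y = a^k for some k with 1 ≤ k ≤ p.
Pump with i = 2: xy^2z = a^{p³+k}. Since 1 ≤ k ≤ p, p³ < p³+k ≤ p³+p < p³+3p²+3p+1 = (p+1)³, so p³+k is not a perfect cube. So xy^2z ∉ L.
Contradiction. Therefore L is not regular.

a^{p³+k}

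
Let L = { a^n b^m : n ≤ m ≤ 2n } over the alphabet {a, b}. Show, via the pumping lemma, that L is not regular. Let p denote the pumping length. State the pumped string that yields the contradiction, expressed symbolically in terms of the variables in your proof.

Assume L is regular. Let p be the pumping length given by the pumping lemma.
Take w = a^p b^p ∈ L (since p ≤ p ≤ 2p), with |w| = 2p ≥ p.
The pumping lemma gives a decomposition w = xyz where |xy| ≤ p and |y| > 0.
Because |xy| ≤ p and w begins with p copies of a, we have y = a^k with 1 ≤ k ≤ p.
Pump with i = 2: xy^2z = a^{p+k} b^p. Now n = p+k > p = m, so the condition n ≤ m fails. Thus xy^2z ∉ L.
This is a contradiction; hence L is not regular.

a^{p+k} b^p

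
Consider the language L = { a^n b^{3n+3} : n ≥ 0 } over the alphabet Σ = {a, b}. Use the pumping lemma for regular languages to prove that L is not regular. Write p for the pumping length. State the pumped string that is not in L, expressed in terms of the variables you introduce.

a^{p+k} b^{3p+3}

Suppose for contradiction that L is regular, and let p be the pumping length.
Let w = a^p b^{3p+3} ∈ L; note |w| = 4p+3 ≥ p.
By the pumping lemma, w = xyz with |xy| ≤ p and |y| > 0.
Since the first p symbols of w are all a's and |xy| ≤ p, y lies entirely in the leading a-block: y = a^k for some k with 1 ≤ k ≤ p.
Pump with i = 2: xy^2z = a^{p+k} b^{3p+3}. For this to lie in L we would need 3p+3 = 3(p+k)+3, which forces k = 0. But k ≥ 1, so xy^2z ∉ L.
This is a contradiction; hence L is not regular.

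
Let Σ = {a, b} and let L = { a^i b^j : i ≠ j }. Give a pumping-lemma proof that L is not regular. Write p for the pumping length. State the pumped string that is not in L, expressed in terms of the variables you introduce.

Suppose for contradiction that L is regular, and let p be the pumping length.
Choose w = a^p b^{p+p!}. Since p ≠ p+p!, w ∈ L; and |w| ≥ p.
Write w = xyz as guaranteed by the lemma, with |xy| ≤ p and y is nonempty.
Since the first p symbols of w are all a's and |xy| ≤ p, y lies entirely in the leading a-block: y = a^k for some k with 1 ≤ k ≤ p.
Since 1 ≤ k ≤ p, k divides p!; set t = 1 + p!/k. Then xy^t z has p + (p!/k)·k = p + p! copies of a. Now the a-count equals the b-count, so i ≠ j fails. So xy^t z = a^{p+p!} b^{p+p!} ∉ L.
Contradiction. Therefore L is not regular.

a^{p+p!} b^{p+p!}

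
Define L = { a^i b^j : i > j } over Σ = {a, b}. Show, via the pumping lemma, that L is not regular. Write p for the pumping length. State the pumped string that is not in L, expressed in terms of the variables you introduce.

a^{p+1-k} b^p

Assume L is regular. Let p be the pumping length given by the pumping lemma.
Choose w = a^{p+1} b^p ∈ L, with |w| = 2p+1 ≥ p.
By the pumping lemma, w = xyz with |xy| ≤ p and |y| ≥ 1.
Since the first p symbols of w are all a's and |xy| ≤ p, y lies entirely in the leading a-block: y = a^k for some k with 1 ≤ k ≤ p.
Consider xy^0z = xz = a^{p+1-k} b^p. Since k ≥ 1, the a-count p+1-k is at most p, so i > j fails; thus xz ∉ L.
This is a contradiction; hence L is not regular.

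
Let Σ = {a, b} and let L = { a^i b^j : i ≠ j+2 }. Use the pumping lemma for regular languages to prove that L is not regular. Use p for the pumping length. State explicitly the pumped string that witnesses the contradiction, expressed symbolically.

Assume L is regular; let p be its pumping constant.
Choose w = a^p b^{p+p!-2}. Since p ≠ (p+p!-2)+2 = p+p!, w ∈ L; and |w| ≥ p.
By the pumping lemma, w = xyz with |xy| ≤ p and |y| > 0.
The first p characters of w are a's, so xy (and hence y) consists only of a's. Write y = a^k, 1 ≤ k ≤ p.
Since 1 ≤ k ≤ p, k divides p!; set t = 1 + p!/k. Then xy^t z has p + (p!/k)·k = p + p! copies of a. Now the a-count is p+p! and (b-count)+2 = (p+p!-2)+2 = p+p!, so i ≠ j+2 fails. So xy^t z = a^{p+p!} b^{p+p!-2} ∉ L.
This is a contradiction; hence L is not regular.

a^{p+p!} b^{p+p!-2}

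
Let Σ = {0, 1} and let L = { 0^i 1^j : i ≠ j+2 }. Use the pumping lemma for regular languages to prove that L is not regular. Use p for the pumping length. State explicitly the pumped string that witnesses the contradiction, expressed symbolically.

Assume L is regular; let p be its pumping constant.
Choose w = 0^p 1^{p+p!-2}. Since p ≠ (p+p!-2)+2 = p+p!, w ∈ L; and |w| ≥ p.
The pumping lemma gives a decomposition w = xyz where |xy| ≤ p and y is nonempty.
The first p characters of w are 0's, so xy (and hence y) consists only of 0's. Write y = 0^k, 1 ≤ k ≤ p.
Since 1 ≤ k ≤ p, k divides p!; set t = 1 + p!/k. Then xy^t z has p + (p!/k)·k = p + p! copies of 0. Now the 0-count is p+p! and (1-count)+2 = (p+p!-2)+2 = p+p!, so i ≠ j+2 fails. So xy^t z = 0^{p+p!} 1^{p+p!-2} ∉ L.
This is a contradiction; hence L is not regular.

0^{p+p!} 1^{p+p!-2}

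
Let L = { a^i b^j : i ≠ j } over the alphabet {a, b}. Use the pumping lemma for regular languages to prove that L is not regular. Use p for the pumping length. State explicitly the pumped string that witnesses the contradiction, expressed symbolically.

Toward a contradiction, assume L is regular with pumping length p.
Choose w = a^p b^{p+p!}. Since p ≠ p+p!, w ∈ L; and |w| ≥ p.
Write w = xyz as guaranteed by the lemma, with |xy| ≤ p and y is nonempty.
The first p characters of w are a's, so xy (and hence y) consists only of a's. Write y = a^k, 1 ≤ k ≤ p.
Since 1 ≤ k ≤ p, k divides p!; set t = 1 + p!/k. Then xy^t z has p + (p!/k)·k = p + p! copies of a. Now the a-count equals the b-count, so i ≠ j fails. So xy^t z = a^{p+p!} b^{p+p!} ∉ L.
This is a contradiction; hence L is not regular.

a^{p+p!} b^{p+p!}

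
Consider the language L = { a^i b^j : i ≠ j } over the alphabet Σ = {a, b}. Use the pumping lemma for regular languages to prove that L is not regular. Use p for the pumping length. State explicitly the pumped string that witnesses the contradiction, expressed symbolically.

Suppose for contradiction that L is regular, and let p be the pumping length.
Choose w = a^p b^{p+p!}. Since p ≠ p+p!, w ∈ L; and |w| ≥ p.
The pumping lemma gives a decomposition w = xyz where |xy| ≤ p and |y| > 0.
The first p characters of w are a's, so xy (and hence y) consists only of a's. Write y = a^k, 1 ≤ k ≤ p.
Since 1 ≤ k ≤ p, k divides p!; set t = 1 + p!/k. Then xy^t z has p + (p!/k)·k = p + p! copies of a. Now the a-count equals the b-count, so i ≠ j fails. So xy^t z = a^{p+p!} b^{p+p!} ∉ L.
Contradiction. Therefore L is not regular.

a^{p+p!} b^{p+p!}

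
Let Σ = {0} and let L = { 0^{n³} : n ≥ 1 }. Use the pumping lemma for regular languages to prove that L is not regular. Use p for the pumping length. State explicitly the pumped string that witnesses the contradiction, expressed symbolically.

Assume L is regular; let p be its pumping constant.
Take w = 0^{p³} ∈ L with |w| = p³ ≥ p.
The pumping lemma gives a decomposition w = xyz where |xy| ≤ p and y is nonempty.
Then y = 0^k for some k with 1 ≤ k ≤ p.
Pump with i = 2: xy^2z = 0^{p³+k}. Since 1 ≤ k ≤ p, p³ < p³+k ≤ p³+p < p³+3p²+3p+1 = (p+1)³, so p³+k is not a perfect cube. So xy^2z ∉ L.
This contradicts the pumping lemma, so L is not regular.

0^{p³+k}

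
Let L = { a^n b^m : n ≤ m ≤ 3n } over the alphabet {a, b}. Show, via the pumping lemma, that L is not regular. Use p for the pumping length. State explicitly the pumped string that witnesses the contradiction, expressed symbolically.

Assume L is regular; let p be its pumping constant.
Take w = a^p b^p ∈ L (since p ≤ p ≤ 3p), with |w| = 2p ≥ p.
Write w = xyz as guaranteed by the lemma, with |xy| ≤ p and |y| ≥ 1.
The first p characters of w are a's, so xy (and hence y) consists only of a's. Write y = a^k, 1 ≤ k ≤ p.
Pump with i = 2: xy^2z = a^{p+k} b^p. Now n = p+k > p = m, so the condition n ≤ m fails. Thus xy^2z ∉ L.
This contradicts the pumping lemma, so L is not regular.

a^{p+k} b^p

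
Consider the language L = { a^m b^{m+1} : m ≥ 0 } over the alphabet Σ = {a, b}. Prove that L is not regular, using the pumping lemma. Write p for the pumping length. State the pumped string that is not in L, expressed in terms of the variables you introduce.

Assume L is regular; let p be its pumping constant.
Choose w = a^p b^{p+1}, which is in L with |w| = 2p+1 ≥ p.
The pumping lemma gives a decomposition w = xyz where |xy| ≤ p and |y| > 0.
The first p characters of w are a's, so xy (and hence y) consists only of a's. Write y = a^k, 1 ≤ k ≤ p.
Pump with i = 2: xy^2z = a^{p+k} b^{p+1}. For this to lie in L we would need p+1 = (p+k)+1, which forces k = 0. But k ≥ 1, so xy^2z ∉ L.
This is a contradiction; hence L is not regular.

a^{p+k} b^{p+1}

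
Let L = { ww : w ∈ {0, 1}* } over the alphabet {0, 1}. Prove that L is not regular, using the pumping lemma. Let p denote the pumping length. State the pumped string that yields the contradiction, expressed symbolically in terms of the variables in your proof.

Assume L is regular; let p be its pumping constant.
Take w = 0^p 1^p 0^p 1^p = uu where u = 0^p1^p; then w ∈ L and |w| = 4p ≥ p.
The pumping lemma gives a decomposition w = xyz where |xy| ≤ p and |y| > 0.
Because |xy| ≤ p and w begins with p copies of 0, we have y = 0^k with 1 ≤ k ≤ p.
Pump with i = 2: xy^2z = 0^{p+k} 1^p 0^p 1^p, of length 4p+k. Suppose this equals vv. The string starts with 0 and ends with 1, so v does too; thus the boundary between the two copies of v is a 1→0 transition. There is exactly one such transition, at position 2p+k, so |v| = 2p+k and |vv| = 4p+2k ≠ 4p+k since k ≥ 1. So xy^2z ∉ L.
Contradiction. Therefore L is not regular.

0^{p+k} 1^p 0^p 1^p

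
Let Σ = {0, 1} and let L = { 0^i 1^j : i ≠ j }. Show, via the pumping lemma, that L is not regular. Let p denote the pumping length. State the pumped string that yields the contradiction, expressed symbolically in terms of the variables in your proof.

0^{p+p!} 1^{p+p!}

Assume L is regular. Let p be the pumping length given by the pumping lemma.
Choose w = 0^p 1^{p+p!}. Since p ≠ p+p!, w ∈ L; and |w| ≥ p.
By the pumping lemma, w = xyz with |xy| ≤ p and y is nonempty.
Since the first p symbols of w are all 0's and |xy| ≤ p, y lies entirely in the leading 0-block: y = 0^k for some k with 1 ≤ k ≤ p.
Since 1 ≤ k ≤ p, k divides p!; set t = 1 + p!/k. Then xy^t z has p + (p!/k)·k = p + p! copies of 0. Now the 0-count equals the 1-count, so i ≠ j fails. So xy^t z = 0^{p+p!} 1^{p+p!} ∉ L.
Contradiction. Therefore L is not regular.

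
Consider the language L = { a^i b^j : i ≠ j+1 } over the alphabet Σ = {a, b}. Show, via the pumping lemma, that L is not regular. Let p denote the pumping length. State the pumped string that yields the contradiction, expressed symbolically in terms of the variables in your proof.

Assume L is regular; let p be its pumping constant.
Choose w = a^p b^{p+p!-1}. Since p ≠ (p+p!-1)+1 = p+p!, w ∈ L; and |w| ≥ p.
The pumping lemma gives a decomposition w = xyz where |xy| ≤ p and y is nonempty.
Because |xy| ≤ p and w begins with p copies of a, we have y = a^k with 1 ≤ k ≤ p.
Since 1 ≤ k ≤ p, k divides p!; set t = 1 + p!/k. Then xy^t z has p + (p!/k)·k = p + p! copies of a. Now the a-count is p+p! and (b-count)+1 = (p+p!-1)+1 = p+p!, so i ≠ j+1 fails. So xy^t z = a^{p+p!} b^{p+p!-1} ∉ L.
This is a contradiction; hence L is not regular.

a^{p+p!} b^{p+p!-1}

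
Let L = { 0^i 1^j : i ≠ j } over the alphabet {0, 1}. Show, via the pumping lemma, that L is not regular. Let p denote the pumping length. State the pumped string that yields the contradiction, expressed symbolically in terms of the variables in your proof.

Suppose for contradiction that L is regular, and let p be the pumping length.
Choose w = 0^p 1^{p+p!}. Since p ≠ p+p!, w ∈ L; and |w| ≥ p.
The pumping lemma gives a decomposition w = xyz where |xy| ≤ p and y is nonempty.
Since the first p symbols of w are all 0's and |xy| ≤ p, y lies entirely in the leading 0-block: y = 0^k for some k with 1 ≤ k ≤ p.
Since 1 ≤ k ≤ p, k divides p!; set t = 1 + p!/k. Then xy^t z has p + (p!/k)·k = p + p! copies of 0. Now the 0-count equals the 1-count, so i ≠ j fails. So xy^t z = 0^{p+p!} 1^{p+p!} ∉ L.
This is a contradiction; hence L is not regular.

0^{p+p!} 1^{p+p!}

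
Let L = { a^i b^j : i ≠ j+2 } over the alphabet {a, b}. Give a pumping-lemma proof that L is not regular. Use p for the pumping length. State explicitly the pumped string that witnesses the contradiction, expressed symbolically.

Toward a contradiction, assume L is regular with pumping length p.
Choose w = a^p b^{p+p!-2}. Since p ≠ (p+p!-2)+2 = p+p!, w ∈ L; and |w| ≥ p.
Write w = xyz as guaranteed by the lemma, with |xy| ≤ p and |y| ≥ 1.
Since the first p symbols of w are all a's and |xy| ≤ p, y lies entirely in the leading a-block: y = a^k for some k with 1 ≤ k ≤ p.
Since 1 ≤ k ≤ p, k divides p!; set t = 1 + p!/k. Then xy^t z has p + (p!/k)·k = p + p! copies of a. Now the a-count is p+p! and (b-count)+2 = (p+p!-2)+2 = p+p!, so i ≠ j+2 fails. So xy^t z = a^{p+p!} b^{p+p!-2} ∉ L.
Contradiction. Therefore L is not regular.

a^{p+p!} b^{p+p!-2}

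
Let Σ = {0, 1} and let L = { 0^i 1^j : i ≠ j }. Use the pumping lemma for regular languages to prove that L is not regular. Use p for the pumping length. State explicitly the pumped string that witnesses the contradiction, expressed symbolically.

Assume L is regular; let p be its pumping constant.
Choose w = 0^p 1^{p+p!}. Since p ≠ p+p!, w ∈ L; and |w| ≥ p.
By the pumping lemma, w = xyz with |xy| ≤ p and |y| ≥ 1.
Since the first p symbols of w are all 0's and |xy| ≤ p, y lies entirely in the leading 0-block: y = 0^k for some k with 1 ≤ k ≤ p.
Since 1 ≤ k ≤ p, k divides p!; set t = 1 + p!/k. Then xy^t z has p + (p!/k)·k = p + p! copies of 0. Now the 0-count equals the 1-count, so i ≠ j fails. So xy^t z = 0^{p+p!} 1^{p+p!} ∉ L.
This is a contradiction; hence L is not regular.

0^{p+p!} 1^{p+p!}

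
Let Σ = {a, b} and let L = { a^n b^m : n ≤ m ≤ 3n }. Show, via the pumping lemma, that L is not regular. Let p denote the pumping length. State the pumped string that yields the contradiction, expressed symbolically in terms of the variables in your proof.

a^{p+k} b^p

Suppose for contradiction that L is regular, and let p be the pumping length.
Take w = a^p b^p ∈ L (since p ≤ p ≤ 3p), with |w| = 2p ≥ p.
Write w = xyz as guaranteed by the lemma, with |xy| ≤ p and y is nonempty.
Since the first p symbols of w are all a's and |xy| ≤ p, y lies entirely in the leading a-block: y = a^k for some k with 1 ≤ k ≤ p.
Pump with i = 2: xy^2z = a^{p+k} b^p. Now n = p+k > p = m, so the condition n ≤ m fails. Thus xy^2z ∉ L.
Contradiction. Therefore L is not regular.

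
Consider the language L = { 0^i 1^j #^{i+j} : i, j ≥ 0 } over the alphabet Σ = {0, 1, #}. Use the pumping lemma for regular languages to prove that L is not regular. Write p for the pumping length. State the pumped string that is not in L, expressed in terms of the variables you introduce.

Suppose for contradiction that L is regular, and let p be the pumping length.
Take w = 0^p 1^p #^{2p} ∈ L (with i=j=p, i+j=2p), |w| = 4p ≥ p.
By the pumping lemma, w = xyz with |xy| ≤ p and |y| > 0.
Because |xy| ≤ p and w begins with p copies of 0, we have y = 0^k with 1 ≤ k ≤ p.
Consider xy^2z = 0^{p+k} 1^p #^{2p}. Now the 0- and 1-counts sum to 2p+k, but the #-count is 2p ≠ 2p+k. So xy^2z ∉ L.
This contradicts the pumping lemma, so L is not regular.

0^{p+k} 1^p #^{2p}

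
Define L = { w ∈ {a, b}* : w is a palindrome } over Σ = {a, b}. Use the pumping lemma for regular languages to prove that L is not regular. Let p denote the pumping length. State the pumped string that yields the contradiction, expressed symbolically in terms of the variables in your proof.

Suppose for contradiction that L is regular, and let p be the pumping length.
Take w = a^p b a^p, a palindrome of length 2p+1 ≥ p.
Write w = xyz as guaranteed by the lemma, with |xy| ≤ p and |y| > 0.
Because |xy| ≤ p and w begins with p copies of a, we have y = a^k with 1 ≤ k ≤ p.
Pump with i = 2: xy^2z = a^{p+k} b a^p. Its reverse is a^p b a^{p+k}, which differs from xy^2z since k ≥ 1. So xy^2z is not a palindrome and xy^2z ∉ L.
This contradicts the pumping lemma, so L is not regular.

a^{p+k} b a^p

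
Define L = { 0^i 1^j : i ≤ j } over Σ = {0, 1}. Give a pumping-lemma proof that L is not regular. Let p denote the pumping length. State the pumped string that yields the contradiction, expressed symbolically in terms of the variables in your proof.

0^{p+k} 1^p

Suppose for contradiction that L is regular, and let p be the pumping length.
Choose w = 0^p 1^p ∈ L, with |w| = 2p ≥ p.
Write w = xyz as guaranteed by the lemma, with |xy| ≤ p and |y| > 0.
Since the first p symbols of w are all 0's and |xy| ≤ p, y lies entirely in the leading 0-block: y = 0^k for some k with 1 ≤ k ≤ p.
Consider xy^2z = 0^{p+k} 1^p. Since k ≥ 1, the 0-count p+k exceeds the 1-count p, so i ≤ j fails; thus xy^2z ∉ L.
This is a contradiction; hence L is not regular.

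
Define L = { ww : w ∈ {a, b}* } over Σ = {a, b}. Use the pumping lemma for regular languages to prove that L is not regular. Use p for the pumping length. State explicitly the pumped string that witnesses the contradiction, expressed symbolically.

Toward a contradiction, assume L is regular with pumping length p.
Take w = a^p b^p a^p b^p = uu where u = a^pb^p; then w ∈ L and |w| = 4p ≥ p.
The pumping lemma gives a decomposition w = xyz where |xy| ≤ p and |y| > 0.
Since the first p symbols of w are all a's and |xy| ≤ p, y lies entirely in the leading a-block: y = a^k for some k with 1 ≤ k ≤ p.
Pump with i = 2: xy^2z = a^{p+k} b^p a^p b^p, of length 4p+k. Suppose this equals vv. The string starts with a and ends with b, so v does too; thus the boundary between the two copies of v is a b→a transition. There is exactly one such transition, at position 2p+k, so |v| = 2p+k and |vv| = 4p+2k ≠ 4p+k since k ≥ 1. So xy^2z ∉ L.
This contradicts the pumping lemma, so L is not regular.

a^{p+k} b^p a^p b^p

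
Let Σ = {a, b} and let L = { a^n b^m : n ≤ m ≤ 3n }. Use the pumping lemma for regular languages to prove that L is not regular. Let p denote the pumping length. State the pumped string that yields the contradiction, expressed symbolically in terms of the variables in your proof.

a^{p+k} b^p

Assume L is regular; let p be its pumping constant.
Take w = a^p b^p ∈ L (since p ≤ p ≤ 3p), with |w| = 2p ≥ p.
Write w = xyz as guaranteed by the lemma, with |xy| ≤ p and |y| > 0.
Because |xy| ≤ p and w begins with p copies of a, we have y = a^k with 1 ≤ k ≤ p.
Pump with i = 2: xy^2z = a^{p+k} b^p. Now n = p+k > p = m, so the condition n ≤ m fails. Thus xy^2z ∉ L.
This contradicts the pumping lemma, so L is not regular.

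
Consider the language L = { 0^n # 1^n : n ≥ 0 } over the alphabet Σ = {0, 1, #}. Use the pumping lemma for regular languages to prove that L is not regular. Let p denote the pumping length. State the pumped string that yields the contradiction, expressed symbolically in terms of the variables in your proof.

0^{p+k} # 1^p

Assume L is regular. Let p be the pumping length given by the pumping lemma.
Take w = 0^p # 1^p ∈ L with |w| = 2p+1 ≥ p.
By the pumping lemma, w = xyz with |xy| ≤ p and y is nonempty.
The first p characters of w are 0's, so xy (and hence y) consists only of 0's. Write y = 0^k, 1 ≤ k ≤ p.
Pump with i = 2: xy^2z = 0^{p+k} # 1^p, which would require p+k = p. But k ≥ 1, so xy^2z ∉ L.
This contradicts the pumping lemma, so L is not regular.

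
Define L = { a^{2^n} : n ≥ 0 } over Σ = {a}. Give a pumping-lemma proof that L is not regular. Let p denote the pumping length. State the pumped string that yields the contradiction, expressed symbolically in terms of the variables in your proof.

a^{2^p+k}

Assume L is regular. Let p be the pumping length given by the pumping lemma.
Take w = a^{2^p} ∈ L with |w| = 2^p ≥ p.
Write w = xyz as guaranteed by the lemma, with |xy| ≤ p and |y| > 0.
Then y = a^k for some k with 1 ≤ k ≤ p.
Pump with i = 2: xy^2z = a^{2^p+k}. Since 1 ≤ k ≤ p < 2^p, we have 2^p < 2^p+k < 2^{p+1}, so 2^p+k is not a power of 2. So xy^2z ∉ L.
This contradicts the pumping lemma, so L is not regular.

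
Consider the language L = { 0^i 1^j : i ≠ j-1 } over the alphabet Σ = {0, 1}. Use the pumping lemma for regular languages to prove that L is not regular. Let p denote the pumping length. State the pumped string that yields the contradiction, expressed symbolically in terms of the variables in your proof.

Suppose for contradiction that L is regular, and let p be the pumping length.
Choose w = 0^p 1^{p+p!+1}. Since p ≠ (p+p!+1)-1 = p+p!, w ∈ L; and |w| ≥ p.
By the pumping lemma, w = xyz with |xy| ≤ p and y is nonempty.
The first p characters of w are 0's, so xy (and hence y) consists only of 0's. Write y = 0^k, 1 ≤ k ≤ p.
Since 1 ≤ k ≤ p, k divides p!; set t = 1 + p!/k. Then xy^t z has p + (p!/k)·k = p + p! copies of 0. Now the 0-count is p+p! and (1-count)-1 = (p+p!+1)-1 = p+p!, so i ≠ j-1 fails. So xy^t z = 0^{p+p!} 1^{p+p!+1} ∉ L.
This contradicts the pumping lemma, so L is not regular.

0^{p+p!} 1^{p+p!+1}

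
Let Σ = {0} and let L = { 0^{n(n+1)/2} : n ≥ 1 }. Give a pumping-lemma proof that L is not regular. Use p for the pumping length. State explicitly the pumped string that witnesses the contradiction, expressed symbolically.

0^{p(p+1)/2+k}

Assume L is regular; let p be its pumping constant.
Take w = 0^{p(p+1)/2} ∈ L with |w| = p(p+1)/2 ≥ p.
By the pumping lemma, w = xyz with |xy| ≤ p and |y| ≥ 1.
Then y = 0^k for some k with 1 ≤ k ≤ p.
Pump with i = 2: xy^2z = 0^{p(p+1)/2+k}. Since 1 ≤ k ≤ p, p(p+1)/2 < p(p+1)/2+k ≤ p(p+1)/2+p < (p+1)(p+2)/2, so p(p+1)/2+k is strictly between consecutive triangular numbers. So xy^2z ∉ L.
Contradiction. Therefore L is not regular.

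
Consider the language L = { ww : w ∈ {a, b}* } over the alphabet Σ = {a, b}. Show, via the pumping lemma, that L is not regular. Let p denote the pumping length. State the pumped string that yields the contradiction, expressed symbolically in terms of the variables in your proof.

a^{p+k} b^p a^p b^p

Assume L is regular. Let p be the pumping length given by the pumping lemma.
Take w = a^p b^p a^p b^p = uu where u = a^pb^p; then w ∈ L and |w| = 4p ≥ p.
Write w = xyz as guaranteed by the lemma, with |xy| ≤ p and |y| > 0.
The first p characters of w are a's, so xy (and hence y) consists only of a's. Write y = a^k, 1 ≤ k ≤ p.
Pump with i = 2: xy^2z = a^{p+k} b^p a^p b^p, of length 4p+k. Suppose this equals vv. The string starts with a and ends with b, so v does too; thus the boundary between the two copies of v is a b→a transition. There is exactly one such transition, at position 2p+k, so |v| = 2p+k and |vv| = 4p+2k ≠ 4p+k since k ≥ 1. So xy^2z ∉ L.
This is a contradiction; hence L is not regular.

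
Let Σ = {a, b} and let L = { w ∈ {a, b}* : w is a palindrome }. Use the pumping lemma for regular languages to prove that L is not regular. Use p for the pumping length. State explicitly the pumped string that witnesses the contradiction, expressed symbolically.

a^{p+k} b a^p

Suppose for contradiction that L is regular, and let p be the pumping length.
Take w = a^p b a^p, a palindrome of length 2p+1 ≥ p.
By the pumping lemma, w = xyz with |xy| ≤ p and y is nonempty.
Because |xy| ≤ p and w begins with p copies of a, we have y = a^k with 1 ≤ k ≤ p.
Pump with i = 2: xy^2z = a^{p+k} b a^p. Its reverse is a^p b a^{p+k}, which differs from xy^2z since k ≥ 1. So xy^2z is not a palindrome and xy^2z ∉ L.
This is a contradiction; hence L is not regular.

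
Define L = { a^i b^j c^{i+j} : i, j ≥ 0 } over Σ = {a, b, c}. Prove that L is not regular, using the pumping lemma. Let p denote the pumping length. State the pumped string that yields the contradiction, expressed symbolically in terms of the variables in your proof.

Assume L is regular; let p be its pumping constant.
Take w = a^p b^p c^{2p} ∈ L (with i=j=p, i+j=2p), |w| = 4p ≥ p.
The pumping lemma gives a decomposition w = xyz where |xy| ≤ p and |y| > 0.
Because |xy| ≤ p and w begins with p copies of a, we have y = a^k with 1 ≤ k ≤ p.
Consider xy^2z = a^{p+k} b^p c^{2p}. Now the a- and b-counts sum to 2p+k, but the c-count is 2p ≠ 2p+k. So xy^2z ∉ L.
This contradicts the pumping lemma, so L is not regular.

a^{p+k} b^p c^{2p}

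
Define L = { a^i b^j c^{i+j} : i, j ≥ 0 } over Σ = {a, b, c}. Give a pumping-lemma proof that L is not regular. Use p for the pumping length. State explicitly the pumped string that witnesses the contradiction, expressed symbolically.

a^{p+k} b^p c^{2p}

Assume L is regular; let p be its pumping constant.
Take w = a^p b^p c^{2p} ∈ L (with i=j=p, i+j=2p), |w| = 4p ≥ p.
The pumping lemma gives a decomposition w = xyz where |xy| ≤ p and |y| ≥ 1.
The first p characters of w are a's, so xy (and hence y) consists only of a's. Write y = a^k, 1 ≤ k ≤ p.
Consider xy^2z = a^{p+k} b^p c^{2p}. Now the a- and b-counts sum to 2p+k, but the c-count is 2p ≠ 2p+k. So xy^2z ∉ L.
This is a contradiction; hence L is not regular.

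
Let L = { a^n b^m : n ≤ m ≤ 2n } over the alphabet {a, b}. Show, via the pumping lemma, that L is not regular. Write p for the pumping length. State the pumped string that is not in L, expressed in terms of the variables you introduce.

a^{p+k} b^p

Suppose for contradiction that L is regular, and let p be the pumping length.
Take w = a^p b^p ∈ L (since p ≤ p ≤ 2p), with |w| = 2p ≥ p.
Write w = xyz as guaranteed by the lemma, with |xy| ≤ p and |y| > 0.
Because |xy| ≤ p and w begins with p copies of a, we have y = a^k with 1 ≤ k ≤ p.
Pump with i = 2: xy^2z = a^{p+k} b^p. Now n = p+k > p = m, so the condition n ≤ m fails. Thus xy^2z ∉ L.
This contradicts the pumping lemma, so L is not regular.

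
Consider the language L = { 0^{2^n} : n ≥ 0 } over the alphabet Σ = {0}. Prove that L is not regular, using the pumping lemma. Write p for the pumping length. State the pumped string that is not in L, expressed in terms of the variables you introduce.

0^{2^p+k}

Toward a contradiction, assume L is regular with pumping length p.
Take w = 0^{2^p} ∈ L with |w| = 2^p ≥ p.
The pumping lemma gives a decomposition w = xyz where |xy| ≤ p and y is nonempty.
Then y = 0^k for some k with 1 ≤ k ≤ p.
Pump with i = 2: xy^2z = 0^{2^p+k}. Since 1 ≤ k ≤ p < 2^p, we have 2^p < 2^p+k < 2^{p+1}, so 2^p+k is not a power of 2. So xy^2z ∉ L.
This is a contradiction; hence L is not regular.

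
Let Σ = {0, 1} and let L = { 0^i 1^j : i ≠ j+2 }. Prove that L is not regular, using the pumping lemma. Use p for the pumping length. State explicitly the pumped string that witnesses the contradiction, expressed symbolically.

Assume L is regular. Let p be the pumping length given by the pumping lemma.
Choose w = 0^p 1^{p+p!-2}. Since p ≠ (p+p!-2)+2 = p+p!, w ∈ L; and |w| ≥ p.
By the pumping lemma, w = xyz with |xy| ≤ p and |y| ≥ 1.
The first p characters of w are 0's, so xy (and hence y) consists only of 0's. Write y = 0^k, 1 ≤ k ≤ p.
Since 1 ≤ k ≤ p, k divides p!; set t = 1 + p!/k. Then xy^t z has p + (p!/k)·k = p + p! copies of 0. Now the 0-count is p+p! and (1-count)+2 = (p+p!-2)+2 = p+p!, so i ≠ j+2 fails. So xy^t z = 0^{p+p!} 1^{p+p!-2} ∉ L.
Contradiction. Therefore L is not regular.

0^{p+p!} 1^{p+p!-2}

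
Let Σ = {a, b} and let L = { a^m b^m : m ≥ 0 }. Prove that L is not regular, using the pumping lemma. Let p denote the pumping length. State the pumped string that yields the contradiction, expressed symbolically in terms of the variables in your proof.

Assume L is regular. Let p be the pumping length given by the pumping lemma.
Choose w = a^p b^p, which is in L with |w| = 2p ≥ p.
By the pumping lemma, w = xyz with |xy| ≤ p and |y| ≥ 1.
The first p characters of w are a's, so xy (and hence y) consists only of a's. Write y = a^k, 1 ≤ k ≤ p.
Pump with i = 2: xy^2z = a^{p+k} b^p. For this to lie in L we would need p = p+k, which forces k = 0. But k ≥ 1, so xy^2z ∉ L.
Contradiction. Therefore L is not regular.

a^{p+k} b^p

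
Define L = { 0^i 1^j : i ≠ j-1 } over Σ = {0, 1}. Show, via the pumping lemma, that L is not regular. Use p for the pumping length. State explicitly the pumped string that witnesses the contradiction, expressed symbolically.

Suppose for contradiction that L is regular, and let p be the pumping length.
Choose w = 0^p 1^{p+p!+1}. Since p ≠ (p+p!+1)-1 = p+p!, w ∈ L; and |w| ≥ p.
Write w = xyz as guaranteed by the lemma, with |xy| ≤ p and y is nonempty.
The first p characters of w are 0's, so xy (and hence y) consists only of 0's. Write y = 0^k, 1 ≤ k ≤ p.
Since 1 ≤ k ≤ p, k divides p!; set t = 1 + p!/k. Then xy^t z has p + (p!/k)·k = p + p! copies of 0. Now the 0-count is p+p! and (1-count)-1 = (p+p!+1)-1 = p+p!, so i ≠ j-1 fails. So xy^t z = 0^{p+p!} 1^{p+p!+1} ∉ L.
Contradiction. Therefore L is not regular.

0^{p+p!} 1^{p+p!+1}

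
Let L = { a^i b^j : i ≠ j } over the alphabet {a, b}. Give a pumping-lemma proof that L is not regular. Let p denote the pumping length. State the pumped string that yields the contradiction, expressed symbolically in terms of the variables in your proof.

Suppose for contradiction that L is regular, and let p be the pumping length.
Choose w = a^p b^{p+p!}. Since p ≠ p+p!, w ∈ L; and |w| ≥ p.
Write w = xyz as guaranteed by the lemma, with |xy| ≤ p and |y| > 0.
Because |xy| ≤ p and w begins with p copies of a, we have y = a^k with 1 ≤ k ≤ p.
Since 1 ≤ k ≤ p, k divides p!; set t = 1 + p!/k. Then xy^t z has p + (p!/k)·k = p + p! copies of a. Now the a-count equals the b-count, so i ≠ j fails. So xy^t z = a^{p+p!} b^{p+p!} ∉ L.
This is a contradiction; hence L is not regular.

a^{p+p!} b^{p+p!}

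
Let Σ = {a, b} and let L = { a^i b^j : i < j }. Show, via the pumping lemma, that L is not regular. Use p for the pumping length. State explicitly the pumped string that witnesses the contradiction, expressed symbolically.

Toward a contradiction, assume L is regular with pumping length p.
Choose w = a^p b^{p+1} ∈ L, with |w| = 2p+1 ≥ p.
The pumping lemma gives a decomposition w = xyz where |xy| ≤ p and y is nonempty.
Because |xy| ≤ p and w begins with p copies of a, we have y = a^k with 1 ≤ k ≤ p.
Consider xy^2z = a^{p+k} b^{p+1}. Since k ≥ 1, the a-count p+k is at least p+1, so i < j fails; thus xy^2z ∉ L.
This contradicts the pumping lemma, so L is not regular.

a^{p+k} b^{p+1}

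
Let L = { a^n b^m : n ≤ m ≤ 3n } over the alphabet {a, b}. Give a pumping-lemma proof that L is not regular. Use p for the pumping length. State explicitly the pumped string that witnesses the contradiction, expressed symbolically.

a^{p+k} b^p

Assume L is regular; let p be its pumping constant.
Take w = a^p b^p ∈ L (since p ≤ p ≤ 3p), with |w| = 2p ≥ p.
Write w = xyz as guaranteed by the lemma, with |xy| ≤ p and y is nonempty.
Since the first p symbols of w are all a's and |xy| ≤ p, y lies entirely in the leading a-block: y = a^k for some k with 1 ≤ k ≤ p.
Pump with i = 2: xy^2z = a^{p+k} b^p. Now n = p+k > p = m, so the condition n ≤ m fails. Thus xy^2z ∉ L.
This is a contradiction; hence L is not regular.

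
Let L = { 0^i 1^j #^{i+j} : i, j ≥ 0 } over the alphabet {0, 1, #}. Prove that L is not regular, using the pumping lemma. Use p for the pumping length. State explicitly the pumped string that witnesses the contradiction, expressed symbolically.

0^{p+k} 1^p #^{2p}

Suppose for contradiction that L is regular, and let p be the pumping length.
Take w = 0^p 1^p #^{2p} ∈ L (with i=j=p, i+j=2p), |w| = 4p ≥ p.
By the pumping lemma, w = xyz with |xy| ≤ p and |y| ≥ 1.
Since the first p symbols of w are all 0's and |xy| ≤ p, y lies entirely in the leading 0-block: y = 0^k for some k with 1 ≤ k ≤ p.
Consider xy^2z = 0^{p+k} 1^p #^{2p}. Now the 0- and 1-counts sum to 2p+k, but the #-count is 2p ≠ 2p+k. So xy^2z ∉ L.
This is a contradiction; hence L is not regular.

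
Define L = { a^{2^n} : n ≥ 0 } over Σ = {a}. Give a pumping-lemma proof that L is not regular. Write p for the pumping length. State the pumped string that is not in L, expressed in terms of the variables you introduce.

a^{2^p+k}

Toward a contradiction, assume L is regular with pumping length p.
Take w = a^{2^p} ∈ L with |w| = 2^p ≥ p.
Write w = xyz as guaranteed by the lemma, with |xy| ≤ p and |y| ≥ 1.
Then y = a^k for some k with 1 ≤ k ≤ p.
Pump with i = 2: xy^2z = a^{2^p+k}. Since 1 ≤ k ≤ p < 2^p, we have 2^p < 2^p+k < 2^{p+1}, so 2^p+k is not a power of 2. So xy^2z ∉ L.
This contradicts the pumping lemma, so L is not regular.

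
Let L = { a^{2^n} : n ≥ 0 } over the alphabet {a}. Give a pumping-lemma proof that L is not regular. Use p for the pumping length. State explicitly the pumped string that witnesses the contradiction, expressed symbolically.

Assume L is regular; let p be its pumping constant.
Take w = a^{2^p} ∈ L with |w| = 2^p ≥ p.
By the pumping lemma, w = xyz with |xy| ≤ p and |y| > 0.
Then y = a^k for some k with 1 ≤ k ≤ p.
Pump with i = 2: xy^2z = a^{2^p+k}. Since 1 ≤ k ≤ p < 2^p, we have 2^p < 2^p+k < 2^{p+1}, so 2^p+k is not a power of 2. So xy^2z ∉ L.
This contradicts the pumping lemma, so L is not regular.

a^{2^p+k}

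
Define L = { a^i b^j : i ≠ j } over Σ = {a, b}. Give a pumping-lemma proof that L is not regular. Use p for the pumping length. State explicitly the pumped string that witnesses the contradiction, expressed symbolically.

a^{p+p!} b^{p+p!}

Suppose for contradiction that L is regular, and let p be the pumping length.
Choose w = a^p b^{p+p!}. Since p ≠ p+p!, w ∈ L; and |w| ≥ p.
Write w = xyz as guaranteed by the lemma, with |xy| ≤ p and |y| ≥ 1.
Since the first p symbols of w are all a's and |xy| ≤ p, y lies entirely in the leading a-block: y = a^k for some k with 1 ≤ k ≤ p.
Since 1 ≤ k ≤ p, k divides p!; set t = 1 + p!/k. Then xy^t z has p + (p!/k)·k = p + p! copies of a. Now the a-count equals the b-count, so i ≠ j fails. So xy^t z = a^{p+p!} b^{p+p!} ∉ L.
Contradiction. Therefore L is not regular.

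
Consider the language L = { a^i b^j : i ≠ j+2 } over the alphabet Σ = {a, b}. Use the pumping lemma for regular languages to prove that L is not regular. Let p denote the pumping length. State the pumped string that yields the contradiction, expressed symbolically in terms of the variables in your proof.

a^{p+p!} b^{p+p!-2}

Suppose for contradiction that L is regular, and let p be the pumping length.
Choose w = a^p b^{p+p!-2}. Since p ≠ (p+p!-2)+2 = p+p!, w ∈ L; and |w| ≥ p.
By the pumping lemma, w = xyz with |xy| ≤ p and |y| > 0.
Since the first p symbols of w are all a's and |xy| ≤ p, y lies entirely in the leading a-block: y = a^k for some k with 1 ≤ k ≤ p.
Since 1 ≤ k ≤ p, k divides p!; set t = 1 + p!/k. Then xy^t z has p + (p!/k)·k = p + p! copies of a. Now the a-count is p+p! and (b-count)+2 = (p+p!-2)+2 = p+p!, so i ≠ j+2 fails. So xy^t z = a^{p+p!} b^{p+p!-2} ∉ L.
This is a contradiction; hence L is not regular.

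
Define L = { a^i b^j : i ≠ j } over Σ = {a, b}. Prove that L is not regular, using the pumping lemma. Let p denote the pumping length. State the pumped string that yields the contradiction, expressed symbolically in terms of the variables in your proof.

Assume L is regular. Let p be the pumping length given by the pumping lemma.
Choose w = a^p b^{p+p!}. Since p ≠ p+p!, w ∈ L; and |w| ≥ p.
By the pumping lemma, w = xyz with |xy| ≤ p and |y| ≥ 1.
The first p characters of w are a's, so xy (and hence y) consists only of a's. Write y = a^k, 1 ≤ k ≤ p.
Since 1 ≤ k ≤ p, k divides p!; set t = 1 + p!/k. Then xy^t z has p + (p!/k)·k = p + p! copies of a. Now the a-count equals the b-count, so i ≠ j fails. So xy^t z = a^{p+p!} b^{p+p!} ∉ L.
Contradiction. Therefore L is not regular.

a^{p+p!} b^{p+p!}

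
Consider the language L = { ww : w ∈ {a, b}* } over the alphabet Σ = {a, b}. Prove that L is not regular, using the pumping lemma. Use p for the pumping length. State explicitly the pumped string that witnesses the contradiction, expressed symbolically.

Toward a contradiction, assume L is regular with pumping length p.
Take w = a^p b^p a^p b^p = uu where u = a^pb^p; then w ∈ L and |w| = 4p ≥ p.
Write w = xyz as guaranteed by the lemma, with |xy| ≤ p and y is nonempty.
Because |xy| ≤ p and w begins with p copies of a, we have y = a^k with 1 ≤ k ≤ p.
Pump with i = 2: xy^2z = a^{p+k} b^p a^p b^p, of length 4p+k. Suppose this equals vv. The string starts with a and ends with b, so v does too; thus the boundary between the two copies of v is a b→a transition. There is exactly one such transition, at position 2p+k, so |v| = 2p+k and |vv| = 4p+2k ≠ 4p+k since k ≥ 1. So xy^2z ∉ L.
This is a contradiction; hence L is not regular.

a^{p+k} b^p a^p b^p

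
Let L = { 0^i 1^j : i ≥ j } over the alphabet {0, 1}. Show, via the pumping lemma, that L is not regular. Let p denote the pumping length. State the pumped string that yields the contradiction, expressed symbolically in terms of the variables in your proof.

0^{p-k} 1^p

Suppose for contradiction that L is regular, and let p be the pumping length.
Choose w = 0^p 1^p ∈ L, with |w| = 2p ≥ p.
Write w = xyz as guaranteed by the lemma, with |xy| ≤ p and y is nonempty.
The first p characters of w are 0's, so xy (and hence y) consists only of 0's. Write y = 0^k, 1 ≤ k ≤ p.
Consider xy^0z = xz = 0^{p-k} 1^p. Since k ≥ 1, the 0-count p-k is less than p, so i ≥ j fails; thus xz ∉ L.
Contradiction. Therefore L is not regular.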